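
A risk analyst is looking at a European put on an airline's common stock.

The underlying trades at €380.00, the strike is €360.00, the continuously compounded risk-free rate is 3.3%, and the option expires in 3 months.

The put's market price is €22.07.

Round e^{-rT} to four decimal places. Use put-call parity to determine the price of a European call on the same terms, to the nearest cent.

e^(−rT) = e^(−0.033·0.25) = 0.9918
Put-call parity: C − P = S − K·e^(−rT) = 380 − 360·0.9918 = 380 − 357.0480 = 22.9520
C = P + (C − P) = 22.07 + (22.9520) = 45.0220

€45.02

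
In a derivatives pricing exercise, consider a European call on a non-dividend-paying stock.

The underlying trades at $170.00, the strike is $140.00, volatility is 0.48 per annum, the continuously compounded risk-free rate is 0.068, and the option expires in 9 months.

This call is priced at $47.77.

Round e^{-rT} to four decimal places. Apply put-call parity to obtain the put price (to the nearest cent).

e^(−rT) = e^(−0.068·0.75) = 0.9503
Put-call parity: C − P = S − K·e^(−rT) = 170 − 140·0.9503 = 170 − 133.0420 = 36.9580
P = C − (C − P) = 47.77 − (36.9580) = 10.8120

$10.81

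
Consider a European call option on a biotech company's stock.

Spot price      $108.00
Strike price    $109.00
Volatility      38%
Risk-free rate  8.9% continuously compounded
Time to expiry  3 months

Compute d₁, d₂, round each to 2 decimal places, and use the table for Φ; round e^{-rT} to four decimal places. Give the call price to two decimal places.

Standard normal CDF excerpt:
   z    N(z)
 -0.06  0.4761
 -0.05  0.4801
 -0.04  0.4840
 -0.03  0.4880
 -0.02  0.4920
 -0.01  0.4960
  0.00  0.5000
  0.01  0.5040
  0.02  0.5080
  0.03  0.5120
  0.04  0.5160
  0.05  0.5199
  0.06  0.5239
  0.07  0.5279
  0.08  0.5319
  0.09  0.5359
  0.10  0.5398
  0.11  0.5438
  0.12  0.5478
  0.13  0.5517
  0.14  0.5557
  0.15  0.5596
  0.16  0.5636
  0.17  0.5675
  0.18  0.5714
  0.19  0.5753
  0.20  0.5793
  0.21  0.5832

$8.85

T = 0.25;  σ√T = 0.1900
d₁ = [ln(108/109) + (0.089 + 0.38²/2)·0.25] / 0.1900 = [-0.0092 + 0.0403] / 0.1900 = 0.1636 → 0.16
d₂ = d₁ − σ√T = 0.1636 − 0.1900 = -0.0264 → -0.03
e^(−rT) = e^(−0.089·0.25) = 0.9780
C = 108·N(0.16) − 109·0.9780·N(-0.03) = 108·0.5636 − 109·0.9780·0.4880 = 60.8688 − 52.0218 = 8.8470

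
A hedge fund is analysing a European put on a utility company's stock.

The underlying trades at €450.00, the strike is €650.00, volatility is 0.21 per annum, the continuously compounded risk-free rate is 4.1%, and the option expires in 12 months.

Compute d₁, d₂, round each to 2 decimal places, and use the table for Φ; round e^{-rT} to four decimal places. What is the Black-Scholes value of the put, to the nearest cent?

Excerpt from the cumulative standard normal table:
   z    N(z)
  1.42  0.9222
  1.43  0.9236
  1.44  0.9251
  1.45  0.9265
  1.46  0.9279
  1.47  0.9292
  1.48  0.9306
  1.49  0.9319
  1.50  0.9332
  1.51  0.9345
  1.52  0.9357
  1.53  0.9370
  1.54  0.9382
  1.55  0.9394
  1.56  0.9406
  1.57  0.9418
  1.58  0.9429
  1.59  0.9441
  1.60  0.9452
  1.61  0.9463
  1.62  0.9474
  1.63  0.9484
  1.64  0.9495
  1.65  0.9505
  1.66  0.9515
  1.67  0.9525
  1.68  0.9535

σ√T = 0.21·√1 = 0.2100
d₁ = [ln(450/650) + (0.041 + 0.21²/2)·1] / 0.2100 = [-0.3677 + 0.0630] / 0.2100 = -1.4508 ⇒ -1.45
d₂ = d₁ − σ√T = -1.4508 − 0.2100 = -1.6608 ⇒ -1.66
exp(−rT) = exp(−0.041·1) = 0.9598
N(−d₂) = N(1.66) = 0.9515;  N(−d₁) = N(1.45) = 0.9265
P = 650·0.9598·0.9515 − 450·0.9265 = 593.6123 − 416.9250 = 176.6873

€176.69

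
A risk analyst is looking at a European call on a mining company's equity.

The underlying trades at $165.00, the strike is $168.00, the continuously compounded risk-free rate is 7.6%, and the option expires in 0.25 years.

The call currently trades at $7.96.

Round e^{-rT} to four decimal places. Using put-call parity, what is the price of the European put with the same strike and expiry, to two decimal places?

$7.80

exp(−rT) = exp(−0.076·0.25) = 0.9812
Put-call parity: C − P = S − K·e^(−rT) = 165 − 168·0.9812 = 165 − 164.8416 = 0.1584
P = C − (C − P) = 7.96 − (0.1584) = 7.8016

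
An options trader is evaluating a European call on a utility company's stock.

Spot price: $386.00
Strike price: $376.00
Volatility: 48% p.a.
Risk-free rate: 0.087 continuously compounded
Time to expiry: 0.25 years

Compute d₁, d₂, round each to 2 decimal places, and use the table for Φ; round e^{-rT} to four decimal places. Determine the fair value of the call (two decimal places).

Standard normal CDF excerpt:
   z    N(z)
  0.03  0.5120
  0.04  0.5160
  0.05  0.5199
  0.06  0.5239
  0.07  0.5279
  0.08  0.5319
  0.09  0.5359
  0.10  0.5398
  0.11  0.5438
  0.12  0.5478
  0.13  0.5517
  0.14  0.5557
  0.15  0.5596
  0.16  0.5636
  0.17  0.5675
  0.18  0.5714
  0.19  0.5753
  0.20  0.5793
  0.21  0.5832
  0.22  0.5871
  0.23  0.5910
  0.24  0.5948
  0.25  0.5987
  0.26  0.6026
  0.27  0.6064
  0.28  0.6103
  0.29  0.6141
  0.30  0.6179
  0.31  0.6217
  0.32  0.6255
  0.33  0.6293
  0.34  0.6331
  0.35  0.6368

σ√T = 0.48 × 0.5000 = 0.2400
d₁ = [ln(386/376) + (0.087 + 0.48²/2)·0.25] / 0.2400 = [0.0262 + 0.0505] / 0.2400 = 0.3200 ⇒ 0.32
d₂ = d₁ − σ√T = 0.3200 − 0.2400 = 0.0800 ⇒ 0.08
e^(−rT) = e^(−0.087·0.25) = 0.9785
N(d₁) = N(0.32) = 0.6255;  N(d₂) = N(0.08) = 0.5319
C = 386·0.6255 − 376·0.9785·0.5319 = 241.4430 − 195.6945 = 45.7485

$45.75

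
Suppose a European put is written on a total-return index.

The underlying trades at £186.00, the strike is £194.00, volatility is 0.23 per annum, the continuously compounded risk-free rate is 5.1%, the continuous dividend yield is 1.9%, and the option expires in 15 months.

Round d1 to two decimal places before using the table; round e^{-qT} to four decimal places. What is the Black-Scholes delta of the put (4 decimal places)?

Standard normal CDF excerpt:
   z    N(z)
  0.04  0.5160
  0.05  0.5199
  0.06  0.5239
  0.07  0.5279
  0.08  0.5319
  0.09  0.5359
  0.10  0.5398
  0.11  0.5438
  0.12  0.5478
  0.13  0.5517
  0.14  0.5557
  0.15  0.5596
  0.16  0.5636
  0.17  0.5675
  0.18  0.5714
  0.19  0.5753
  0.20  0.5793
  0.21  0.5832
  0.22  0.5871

-0.4416

σ√T = 0.23 × 1.1180 = 0.2571
d₁ = [ln(186/194) + (0.051 − 0.019 + 0.23²/2)·1.25] / 0.2571 = [-0.0421 + 0.0731] / 0.2571 = 0.1204 ⇒ 0.12
N(d₁) = N(0.12) = 0.5478
Δ_put = e^(−qT)·(N(d₁) − 1) = 0.9765·(0.5478 − 1) = -0.4416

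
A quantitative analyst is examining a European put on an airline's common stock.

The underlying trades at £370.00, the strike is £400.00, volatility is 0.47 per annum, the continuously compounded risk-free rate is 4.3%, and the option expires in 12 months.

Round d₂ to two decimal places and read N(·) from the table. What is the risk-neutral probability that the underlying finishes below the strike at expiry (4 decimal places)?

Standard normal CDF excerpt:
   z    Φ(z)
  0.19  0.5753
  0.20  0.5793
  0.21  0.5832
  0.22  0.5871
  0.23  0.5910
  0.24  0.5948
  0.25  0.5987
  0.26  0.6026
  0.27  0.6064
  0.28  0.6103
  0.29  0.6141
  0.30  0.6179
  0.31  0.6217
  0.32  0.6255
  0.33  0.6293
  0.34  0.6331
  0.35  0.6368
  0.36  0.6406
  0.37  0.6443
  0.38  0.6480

σ√T = 0.47·√1 = 0.4700
d₁ = [ln(370/400) + (0.043 + ½·0.47²)·1] / (σ√T) = (-0.0780 + 0.1534) / 0.4700 = 0.1606 → 0.16
d₂ = 0.1606 − 0.4700 = -0.3094 → -0.31
Risk-neutral Pr[S_T < K] = N(−d₂) = N(0.31) = 0.6217

0.6217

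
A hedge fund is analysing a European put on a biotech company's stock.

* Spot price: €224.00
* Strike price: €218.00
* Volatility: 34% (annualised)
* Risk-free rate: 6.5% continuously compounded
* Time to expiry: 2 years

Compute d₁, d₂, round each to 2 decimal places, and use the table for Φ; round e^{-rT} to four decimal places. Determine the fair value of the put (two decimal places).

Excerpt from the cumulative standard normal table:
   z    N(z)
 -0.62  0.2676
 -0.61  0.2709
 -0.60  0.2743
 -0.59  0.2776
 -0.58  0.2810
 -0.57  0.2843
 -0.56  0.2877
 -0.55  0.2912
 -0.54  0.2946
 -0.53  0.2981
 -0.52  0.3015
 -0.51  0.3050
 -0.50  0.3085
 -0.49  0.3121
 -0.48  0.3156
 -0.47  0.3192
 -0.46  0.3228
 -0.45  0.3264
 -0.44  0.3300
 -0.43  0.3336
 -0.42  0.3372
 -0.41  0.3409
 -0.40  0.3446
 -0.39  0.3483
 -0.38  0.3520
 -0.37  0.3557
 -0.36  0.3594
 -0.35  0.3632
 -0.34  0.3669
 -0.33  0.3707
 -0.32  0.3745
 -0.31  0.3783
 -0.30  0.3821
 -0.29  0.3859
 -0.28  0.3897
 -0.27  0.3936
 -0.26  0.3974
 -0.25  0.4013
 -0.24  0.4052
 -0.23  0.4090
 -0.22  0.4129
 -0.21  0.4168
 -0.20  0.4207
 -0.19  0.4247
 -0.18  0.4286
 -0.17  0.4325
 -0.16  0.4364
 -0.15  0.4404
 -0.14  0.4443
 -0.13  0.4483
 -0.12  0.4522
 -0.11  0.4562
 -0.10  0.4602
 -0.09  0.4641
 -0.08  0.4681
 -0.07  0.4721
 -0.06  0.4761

€25.16

σ√T = 0.34·√2 = 0.4808
d₁ = [ln(224/218) + (0.065 + 0.34²/2)·2] / 0.4808 = [0.0272 + 0.2456] / 0.4808 = 0.5672 ⇒ 0.57
d₂ = d₁ − σ√T = 0.5672 − 0.4808 = 0.0864 ⇒ 0.09
exp(−rT) = exp(−0.065·2) = 0.8781
P = 218·0.8781·N(-0.09) − 224·N(-0.57) = 218·0.8781·0.4641 − 224·0.2843 = 88.8407 − 63.6832 = 25.1575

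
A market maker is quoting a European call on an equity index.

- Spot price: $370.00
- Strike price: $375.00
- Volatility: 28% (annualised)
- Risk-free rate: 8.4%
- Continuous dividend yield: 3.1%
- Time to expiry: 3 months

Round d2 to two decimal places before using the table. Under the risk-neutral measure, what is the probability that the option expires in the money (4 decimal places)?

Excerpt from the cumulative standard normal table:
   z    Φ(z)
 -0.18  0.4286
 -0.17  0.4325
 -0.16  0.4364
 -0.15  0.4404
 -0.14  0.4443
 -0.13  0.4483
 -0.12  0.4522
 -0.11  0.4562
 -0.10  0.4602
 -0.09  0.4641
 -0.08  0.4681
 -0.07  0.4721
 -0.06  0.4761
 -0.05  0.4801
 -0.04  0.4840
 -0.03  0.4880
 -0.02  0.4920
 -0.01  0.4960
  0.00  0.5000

σ√T = 0.28·√0.25 = 0.1400
ln(S/K) + (r − q + σ²/2)T = ln(370/375) + (0.084 − 0.031 + 0.28²/2)·0.25 = -0.0134 + 0.0231 = 0.0096
d₁ = 0.0096 / 0.1400 = 0.0688 which rounds to 0.07
d₂ = d₁ − σ√T = 0.0688 − 0.1400 = -0.0712 which rounds to -0.07
Pr(exercise) under Q = N(d₂) = 0.4721

0.4721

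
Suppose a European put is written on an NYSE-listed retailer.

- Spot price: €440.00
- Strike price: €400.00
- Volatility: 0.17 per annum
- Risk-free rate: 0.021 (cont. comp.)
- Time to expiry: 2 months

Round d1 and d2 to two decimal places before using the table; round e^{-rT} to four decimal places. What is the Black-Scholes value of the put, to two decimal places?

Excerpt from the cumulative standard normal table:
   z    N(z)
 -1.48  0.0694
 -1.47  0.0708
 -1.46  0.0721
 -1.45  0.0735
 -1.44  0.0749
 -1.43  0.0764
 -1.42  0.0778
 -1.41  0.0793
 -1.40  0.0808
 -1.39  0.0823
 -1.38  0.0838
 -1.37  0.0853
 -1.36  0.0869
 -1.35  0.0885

€1.08

T = 0.1667;  σ√T = 0.0694
d₁ = [ln(440/400) + (0.021 + 0.17²/2)·0.1667] / 0.0694 = [0.0953 + 0.0059] / 0.0694 = 1.4584 ⇒ 1.46
d₂ = d₁ − σ√T = 1.4584 − 0.0694 = 1.3890 ⇒ 1.39
e^(−rT) = e^(−0.021·0.1667) = 0.9965
N(−d₂) = N(-1.39) = 0.0823;  N(−d₁) = N(-1.46) = 0.0721
P = 400·0.9965·0.0823 − 440·0.0721 = 32.8048 − 31.7240 = 1.0808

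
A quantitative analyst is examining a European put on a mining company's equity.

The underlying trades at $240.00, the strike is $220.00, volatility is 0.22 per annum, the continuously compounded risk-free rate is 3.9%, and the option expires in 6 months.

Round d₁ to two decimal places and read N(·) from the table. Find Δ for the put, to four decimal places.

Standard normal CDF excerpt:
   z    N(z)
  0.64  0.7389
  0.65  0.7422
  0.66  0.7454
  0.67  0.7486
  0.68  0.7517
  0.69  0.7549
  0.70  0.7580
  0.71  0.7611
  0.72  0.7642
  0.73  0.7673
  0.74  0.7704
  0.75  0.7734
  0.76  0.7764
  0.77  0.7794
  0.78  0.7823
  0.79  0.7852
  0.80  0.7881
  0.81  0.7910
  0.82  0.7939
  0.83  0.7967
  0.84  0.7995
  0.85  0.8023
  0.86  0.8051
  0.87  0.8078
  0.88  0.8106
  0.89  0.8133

-0.2236

T = 0.5;  σ√T = 0.1556
ln(S/K) + (r + σ²/2)T = ln(240/220) + (0.039 + 0.22²/2)·0.5 = 0.0870 + 0.0316 = 0.1186
d₁ = 0.1186 / 0.1556 = 0.7625 which rounds to 0.76
N(d₁) = N(0.76) = 0.7764
Δ_put = N(d₁) − 1 = 0.7764 − 1 = -0.2236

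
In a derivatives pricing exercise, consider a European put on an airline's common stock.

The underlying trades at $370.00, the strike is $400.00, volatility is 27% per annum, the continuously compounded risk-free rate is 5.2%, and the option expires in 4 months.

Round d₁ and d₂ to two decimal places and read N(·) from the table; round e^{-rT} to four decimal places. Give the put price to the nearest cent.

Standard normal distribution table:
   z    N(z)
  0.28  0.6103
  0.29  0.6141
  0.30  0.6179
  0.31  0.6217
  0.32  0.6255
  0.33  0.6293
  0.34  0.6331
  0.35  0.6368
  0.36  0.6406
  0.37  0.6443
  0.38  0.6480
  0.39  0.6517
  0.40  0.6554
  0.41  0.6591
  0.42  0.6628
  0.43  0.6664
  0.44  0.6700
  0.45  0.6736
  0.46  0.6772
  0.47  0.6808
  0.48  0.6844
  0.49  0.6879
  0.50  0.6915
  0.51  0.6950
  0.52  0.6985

$37.61

σ√T = 0.27 × 0.5774 = 0.1559
d₁ = [ln(370/400) + (0.052 + 0.27²/2)·0.3333] / 0.1559 = [-0.0780 + 0.0295] / 0.1559 = -0.3110 which rounds to -0.31
d₂ = d₁ − σ√T = -0.3110 − 0.1559 = -0.4669 which rounds to -0.47
e^(−rT) = e^(−0.052·0.3333) = 0.9828
P = 400·0.9828·N(0.47) − 370·N(0.31) = 400·0.9828·0.6808 − 370·0.6217 = 267.6361 − 230.0290 = 37.6071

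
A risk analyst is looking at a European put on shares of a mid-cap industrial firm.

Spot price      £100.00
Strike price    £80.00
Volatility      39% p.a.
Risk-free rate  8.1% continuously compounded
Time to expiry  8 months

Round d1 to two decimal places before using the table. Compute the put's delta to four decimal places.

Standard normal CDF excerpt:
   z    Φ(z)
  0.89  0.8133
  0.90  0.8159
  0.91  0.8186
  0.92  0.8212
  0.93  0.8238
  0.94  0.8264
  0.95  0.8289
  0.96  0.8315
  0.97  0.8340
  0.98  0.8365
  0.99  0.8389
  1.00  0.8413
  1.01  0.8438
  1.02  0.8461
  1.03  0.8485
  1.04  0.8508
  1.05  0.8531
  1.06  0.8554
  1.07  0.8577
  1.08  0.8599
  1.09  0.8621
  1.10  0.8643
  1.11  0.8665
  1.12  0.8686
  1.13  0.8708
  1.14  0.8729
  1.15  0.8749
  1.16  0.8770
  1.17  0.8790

σ√T = 0.39·√0.6667 = 0.3184
d₁ = [ln(100/80) + (0.081 + ½·0.39²)·0.6667] / (σ√T) = (0.2231 + 0.1047) / 0.3184 = 1.0296 ⇒ 1.03
N(d₁) = N(1.03) = 0.8485
Δ_put = N(d₁) − 1 = 0.8485 − 1 = -0.1515

-0.1515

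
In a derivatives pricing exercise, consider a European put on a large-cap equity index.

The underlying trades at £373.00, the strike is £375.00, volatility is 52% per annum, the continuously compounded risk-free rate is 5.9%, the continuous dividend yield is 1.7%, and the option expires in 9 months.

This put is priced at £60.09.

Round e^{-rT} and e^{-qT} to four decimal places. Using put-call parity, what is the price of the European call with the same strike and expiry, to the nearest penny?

e^(−qT) = e^(−0.017·0.75) = 0.9873;  e^(−rT) = e^(−0.059·0.75) = 0.9567
Put-call parity: C − P = S·e^(−qT) − K·e^(−rT) = 373·0.9873 − 375·0.9567 = 368.2629 − 358.7625 = 9.5004
C = P + (C − P) = 60.09 + (9.5004) = 69.5904

£69.59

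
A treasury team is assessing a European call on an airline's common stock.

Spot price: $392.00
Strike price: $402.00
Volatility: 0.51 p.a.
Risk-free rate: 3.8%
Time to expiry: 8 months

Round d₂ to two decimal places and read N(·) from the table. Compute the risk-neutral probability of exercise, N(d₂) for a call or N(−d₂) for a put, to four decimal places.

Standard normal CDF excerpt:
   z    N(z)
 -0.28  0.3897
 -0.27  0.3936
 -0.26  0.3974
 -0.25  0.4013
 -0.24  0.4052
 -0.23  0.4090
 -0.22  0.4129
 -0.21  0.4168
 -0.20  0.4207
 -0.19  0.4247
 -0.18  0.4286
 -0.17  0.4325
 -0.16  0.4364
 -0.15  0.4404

T = 0.6667;  σ√T = 0.4164
ln(S/K) + (r + σ²/2)T = ln(392/402) + (0.038 + 0.51²/2)·0.6667 = -0.0252 + 0.1120 = 0.0868
d₁ = 0.0868 / 0.4164 = 0.2086 → 0.21
d₂ = d₁ − σ√T = 0.2086 − 0.4164 = -0.2079 → -0.21
Risk-neutral Pr[S_T > K] = N(d₂) = N(-0.21) = 0.4168

0.4168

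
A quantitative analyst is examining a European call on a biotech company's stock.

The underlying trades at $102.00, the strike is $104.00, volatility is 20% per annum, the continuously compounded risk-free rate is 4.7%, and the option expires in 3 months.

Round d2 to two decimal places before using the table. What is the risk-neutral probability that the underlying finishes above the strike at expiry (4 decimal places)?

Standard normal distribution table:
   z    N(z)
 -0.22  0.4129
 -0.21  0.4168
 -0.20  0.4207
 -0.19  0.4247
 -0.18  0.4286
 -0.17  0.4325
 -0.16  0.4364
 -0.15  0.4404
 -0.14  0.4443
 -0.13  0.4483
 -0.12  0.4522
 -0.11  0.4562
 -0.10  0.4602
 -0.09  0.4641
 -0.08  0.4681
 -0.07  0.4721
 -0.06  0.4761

0.4483

σ√T = 0.2·√0.25 = 0.1000
d₁ = [ln(102/104) + (0.047 + ½·0.2²)·0.25] / (σ√T) = (-0.0194 + 0.0168) / 0.1000 = -0.0267 ⇒ -0.03
d₂ = -0.0267 − 0.1000 = -0.1267 ⇒ -0.13
Pr(exercise) under Q = N(d₂) = 0.4483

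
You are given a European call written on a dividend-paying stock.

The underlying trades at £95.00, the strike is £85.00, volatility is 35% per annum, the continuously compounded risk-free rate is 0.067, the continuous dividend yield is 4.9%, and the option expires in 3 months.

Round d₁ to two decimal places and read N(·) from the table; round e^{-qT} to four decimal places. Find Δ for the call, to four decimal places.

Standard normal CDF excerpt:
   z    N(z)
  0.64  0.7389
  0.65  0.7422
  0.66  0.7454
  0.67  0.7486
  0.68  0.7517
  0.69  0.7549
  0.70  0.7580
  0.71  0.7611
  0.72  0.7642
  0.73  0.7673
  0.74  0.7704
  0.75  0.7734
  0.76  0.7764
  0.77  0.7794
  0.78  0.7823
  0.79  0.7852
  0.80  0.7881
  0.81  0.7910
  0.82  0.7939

σ√T = 0.35·√0.25 = 0.1750
d₁ = [ln(95/85) + (0.067 − 0.049 + 0.35²/2)·0.25] / 0.1750 = [0.1112 + 0.0198] / 0.1750 = 0.7488 ≈ 0.75
N(d₁) = N(0.75) = 0.7734
Δ_call = e^(−qT)·N(d₁) = 0.9878·0.7734 = 0.7640

0.7640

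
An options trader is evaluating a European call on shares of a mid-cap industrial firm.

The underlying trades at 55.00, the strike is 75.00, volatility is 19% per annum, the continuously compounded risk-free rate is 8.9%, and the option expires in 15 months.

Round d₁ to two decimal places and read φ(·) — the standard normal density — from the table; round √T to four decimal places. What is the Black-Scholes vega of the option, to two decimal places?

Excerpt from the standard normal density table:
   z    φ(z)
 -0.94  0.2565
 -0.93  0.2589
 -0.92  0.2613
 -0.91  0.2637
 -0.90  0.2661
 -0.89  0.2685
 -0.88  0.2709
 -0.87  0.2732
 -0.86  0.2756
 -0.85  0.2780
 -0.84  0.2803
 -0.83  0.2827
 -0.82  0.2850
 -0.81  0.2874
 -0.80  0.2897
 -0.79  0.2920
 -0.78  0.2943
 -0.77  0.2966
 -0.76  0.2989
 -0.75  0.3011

σ√T = 0.19·√1.25 = 0.2124
d₁ = [ln(55/75) + (0.089 + ½·0.19²)·1.25] / (σ√T) = (-0.3102 + 0.1338) / 0.2124 = -0.8301 which rounds to -0.83
√T = √1.25 = 1.1180
φ(d₁) = φ(-0.83) = 0.2827
vega = S·φ(d₁)·√T = 55·0.2827·1.1180 = 17.3832

17.38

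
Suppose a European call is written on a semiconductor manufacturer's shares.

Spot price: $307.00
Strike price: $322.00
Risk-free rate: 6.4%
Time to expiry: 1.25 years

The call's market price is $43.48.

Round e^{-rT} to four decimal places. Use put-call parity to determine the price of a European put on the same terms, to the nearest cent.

$33.72

exp(−rT) = exp(−0.064·1.25) = 0.9231
Put-call parity: C − P = S − K·e^(−rT) = 307 − 322·0.9231 = 307 − 297.2382 = 9.7618
P = C − (C − P) = 43.48 − (9.7618) = 33.7182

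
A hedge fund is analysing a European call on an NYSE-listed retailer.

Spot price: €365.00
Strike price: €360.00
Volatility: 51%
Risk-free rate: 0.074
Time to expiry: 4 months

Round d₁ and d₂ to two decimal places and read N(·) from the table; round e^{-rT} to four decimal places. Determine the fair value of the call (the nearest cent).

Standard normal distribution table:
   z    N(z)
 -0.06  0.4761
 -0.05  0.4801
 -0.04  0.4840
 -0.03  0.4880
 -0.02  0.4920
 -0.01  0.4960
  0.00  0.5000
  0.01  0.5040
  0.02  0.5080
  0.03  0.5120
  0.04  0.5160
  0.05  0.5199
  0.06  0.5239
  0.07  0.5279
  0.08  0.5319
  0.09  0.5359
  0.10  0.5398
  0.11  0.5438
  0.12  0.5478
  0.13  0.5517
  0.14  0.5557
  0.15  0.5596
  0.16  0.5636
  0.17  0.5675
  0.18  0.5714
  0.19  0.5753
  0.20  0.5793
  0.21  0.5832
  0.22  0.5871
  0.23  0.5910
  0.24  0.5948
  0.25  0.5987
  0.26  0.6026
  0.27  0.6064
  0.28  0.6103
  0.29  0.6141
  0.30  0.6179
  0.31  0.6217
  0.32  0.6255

€49.96

T = 0.3333;  σ√T = 0.2944
d₁ = [ln(365/360) + (0.074 + ½·0.51²)·0.3333] / (σ√T) = (0.0138 + 0.0680) / 0.2944 = 0.2778 ⇒ 0.28
d₂ = 0.2778 − 0.2944 = -0.0166 ⇒ -0.02
exp(−rT) = exp(−0.074·0.3333) = 0.9756
N(d₁) = N(0.28) = 0.6103;  N(d₂) = N(-0.02) = 0.4920
C = 365·0.6103 − 360·0.9756·0.4920 = 222.7595 − 172.7983 = 49.9612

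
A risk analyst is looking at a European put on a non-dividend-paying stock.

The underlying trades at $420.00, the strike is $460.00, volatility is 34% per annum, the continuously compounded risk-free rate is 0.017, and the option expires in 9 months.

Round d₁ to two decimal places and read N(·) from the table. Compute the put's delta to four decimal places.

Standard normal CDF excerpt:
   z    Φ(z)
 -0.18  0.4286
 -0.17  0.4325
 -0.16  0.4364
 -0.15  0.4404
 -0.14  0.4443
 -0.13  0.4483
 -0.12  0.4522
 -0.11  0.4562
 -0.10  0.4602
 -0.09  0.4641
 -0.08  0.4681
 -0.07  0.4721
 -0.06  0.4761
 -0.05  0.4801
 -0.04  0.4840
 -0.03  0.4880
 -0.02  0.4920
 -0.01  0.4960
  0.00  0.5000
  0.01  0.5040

-0.5478

σ√T = 0.34 × 0.8660 = 0.2944
d₁ = [ln(420/460) + (0.017 + ½·0.34²)·0.75] / (σ√T) = (-0.0910 + 0.0561) / 0.2944 = -0.1184 ⇒ -0.12
N(d₁) = N(-0.12) = 0.4522
Δ_put = N(d₁) − 1 = 0.4522 − 1 = -0.5478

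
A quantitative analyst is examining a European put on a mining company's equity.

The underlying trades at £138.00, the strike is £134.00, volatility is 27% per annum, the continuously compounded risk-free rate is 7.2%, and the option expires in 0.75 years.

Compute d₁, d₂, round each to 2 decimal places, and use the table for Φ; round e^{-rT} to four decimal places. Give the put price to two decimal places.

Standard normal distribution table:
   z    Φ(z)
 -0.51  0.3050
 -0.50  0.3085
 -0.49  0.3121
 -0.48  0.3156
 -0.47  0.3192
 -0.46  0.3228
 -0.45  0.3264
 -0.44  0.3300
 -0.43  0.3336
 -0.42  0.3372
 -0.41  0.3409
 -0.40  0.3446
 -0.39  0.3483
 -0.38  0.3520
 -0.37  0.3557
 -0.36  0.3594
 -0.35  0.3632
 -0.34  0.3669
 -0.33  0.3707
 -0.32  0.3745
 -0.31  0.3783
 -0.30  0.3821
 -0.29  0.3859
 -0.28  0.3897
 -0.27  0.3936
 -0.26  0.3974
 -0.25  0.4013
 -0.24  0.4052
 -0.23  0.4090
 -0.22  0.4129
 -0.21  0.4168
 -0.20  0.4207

£7.39

T = 0.75;  σ√T = 0.2338
d₁ = [ln(138/134) + (0.072 + 0.27²/2)·0.75] / 0.2338 = [0.0294 + 0.0813] / 0.2338 = 0.4736 which rounds to 0.47
d₂ = d₁ − σ√T = 0.4736 − 0.2338 = 0.2398 which rounds to 0.24
exp(−rT) = exp(−0.072·0.75) = 0.9474
N(−d₂) = N(-0.24) = 0.4052;  N(−d₁) = N(-0.47) = 0.3192
P = 134·0.9474·0.4052 − 138·0.3192 = 51.4408 − 44.0496 = 7.3912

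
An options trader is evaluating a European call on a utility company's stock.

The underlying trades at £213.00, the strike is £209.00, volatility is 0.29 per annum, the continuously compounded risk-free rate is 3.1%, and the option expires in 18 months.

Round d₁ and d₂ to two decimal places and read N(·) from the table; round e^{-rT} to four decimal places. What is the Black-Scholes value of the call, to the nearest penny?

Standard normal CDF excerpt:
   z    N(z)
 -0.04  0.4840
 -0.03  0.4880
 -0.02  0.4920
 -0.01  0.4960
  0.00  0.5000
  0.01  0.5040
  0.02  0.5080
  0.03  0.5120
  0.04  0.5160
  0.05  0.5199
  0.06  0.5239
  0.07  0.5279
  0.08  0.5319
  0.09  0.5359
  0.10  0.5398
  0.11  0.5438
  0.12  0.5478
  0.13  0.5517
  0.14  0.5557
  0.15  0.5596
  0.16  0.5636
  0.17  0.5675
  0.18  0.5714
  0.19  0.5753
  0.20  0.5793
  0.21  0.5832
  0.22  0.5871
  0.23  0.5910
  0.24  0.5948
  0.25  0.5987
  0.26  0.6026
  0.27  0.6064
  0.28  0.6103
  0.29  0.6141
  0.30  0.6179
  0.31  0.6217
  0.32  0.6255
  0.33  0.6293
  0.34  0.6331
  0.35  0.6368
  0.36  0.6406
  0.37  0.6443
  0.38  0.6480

£35.89

σ√T = 0.29·√1.5 = 0.3552
d₁ = [ln(213/209) + (0.031 + ½·0.29²)·1.5] / (σ√T) = (0.0190 + 0.1096) / 0.3552 = 0.3619 → 0.36
d₂ = 0.3619 − 0.3552 = 0.0067 → 0.01
e^(−rT) = e^(−0.031·1.5) = 0.9546
N(d₁) = N(0.36) = 0.6406;  N(d₂) = N(0.01) = 0.5040
C = 213·0.6406 − 209·0.9546·0.5040 = 136.4478 − 100.5537 = 35.8941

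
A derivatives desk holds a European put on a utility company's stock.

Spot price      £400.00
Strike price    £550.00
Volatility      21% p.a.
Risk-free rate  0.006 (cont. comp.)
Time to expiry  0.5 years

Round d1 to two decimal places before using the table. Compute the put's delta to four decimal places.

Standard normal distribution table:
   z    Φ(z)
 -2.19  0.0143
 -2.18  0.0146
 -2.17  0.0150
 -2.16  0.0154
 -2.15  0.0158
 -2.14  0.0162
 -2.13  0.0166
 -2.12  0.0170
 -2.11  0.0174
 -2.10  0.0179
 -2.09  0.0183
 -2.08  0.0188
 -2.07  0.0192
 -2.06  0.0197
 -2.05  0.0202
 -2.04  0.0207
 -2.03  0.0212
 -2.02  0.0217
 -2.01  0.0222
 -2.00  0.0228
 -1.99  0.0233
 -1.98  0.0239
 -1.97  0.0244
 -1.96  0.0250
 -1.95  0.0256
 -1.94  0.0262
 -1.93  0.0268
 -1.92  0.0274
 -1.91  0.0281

σ√T = 0.21 × 0.7071 = 0.1485
d₁ = [ln(400/550) + (0.006 + ½·0.21²)·0.5] / (σ√T) = (-0.3185 + 0.0140) / 0.1485 = -2.0501 → -2.05
N(d₁) = N(-2.05) = 0.0202
Δ_put = N(d₁) − 1 = 0.0202 − 1 = -0.9798

-0.9798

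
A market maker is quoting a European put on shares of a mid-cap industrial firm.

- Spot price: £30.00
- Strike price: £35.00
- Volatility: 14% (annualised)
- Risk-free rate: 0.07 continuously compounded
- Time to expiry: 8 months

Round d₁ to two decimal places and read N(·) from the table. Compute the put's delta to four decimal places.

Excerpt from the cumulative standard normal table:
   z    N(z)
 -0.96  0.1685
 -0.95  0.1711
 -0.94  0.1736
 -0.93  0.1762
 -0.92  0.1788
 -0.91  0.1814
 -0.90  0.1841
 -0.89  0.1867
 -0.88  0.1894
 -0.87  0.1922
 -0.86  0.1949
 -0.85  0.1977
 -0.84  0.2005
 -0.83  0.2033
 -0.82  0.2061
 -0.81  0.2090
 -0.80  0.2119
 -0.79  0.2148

T = 0.6667;  σ√T = 0.1143
ln(S/K) + (r + σ²/2)T = ln(30/35) + (0.07 + 0.14²/2)·0.6667 = -0.1542 + 0.0532 = -0.1010
d₁ = -0.1010 / 0.1143 = -0.8831 → -0.88
N(d₁) = N(-0.88) = 0.1894
Δ_put = N(d₁) − 1 = 0.1894 − 1 = -0.8106

-0.8106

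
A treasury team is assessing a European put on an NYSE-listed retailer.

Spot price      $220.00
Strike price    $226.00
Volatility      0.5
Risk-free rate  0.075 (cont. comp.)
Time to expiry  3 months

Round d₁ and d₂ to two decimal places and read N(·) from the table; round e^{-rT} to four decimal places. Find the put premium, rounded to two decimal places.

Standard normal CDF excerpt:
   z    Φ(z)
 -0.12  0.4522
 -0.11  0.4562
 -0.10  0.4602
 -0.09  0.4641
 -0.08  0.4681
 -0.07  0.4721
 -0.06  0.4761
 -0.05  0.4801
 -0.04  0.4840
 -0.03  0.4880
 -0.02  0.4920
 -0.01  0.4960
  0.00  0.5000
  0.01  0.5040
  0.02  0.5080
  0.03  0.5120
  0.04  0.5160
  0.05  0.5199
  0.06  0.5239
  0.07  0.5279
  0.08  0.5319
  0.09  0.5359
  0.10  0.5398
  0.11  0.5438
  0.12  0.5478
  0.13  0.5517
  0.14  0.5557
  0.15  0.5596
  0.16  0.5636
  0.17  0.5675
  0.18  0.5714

σ√T = 0.5 × 0.5000 = 0.2500
d₁ = [ln(220/226) + (0.075 + ½·0.5²)·0.25] / (σ√T) = (-0.0269 + 0.0500) / 0.2500 = 0.0924 ⇒ 0.09
d₂ = 0.0924 − 0.2500 = -0.1576 ⇒ -0.16
e^(−rT) = e^(−0.075·0.25) = 0.9814
N(−d₂) = N(0.16) = 0.5636;  N(−d₁) = N(-0.09) = 0.4641
P = 226·0.9814·0.5636 − 220·0.4641 = 125.0045 − 102.1020 = 22.9025

$22.90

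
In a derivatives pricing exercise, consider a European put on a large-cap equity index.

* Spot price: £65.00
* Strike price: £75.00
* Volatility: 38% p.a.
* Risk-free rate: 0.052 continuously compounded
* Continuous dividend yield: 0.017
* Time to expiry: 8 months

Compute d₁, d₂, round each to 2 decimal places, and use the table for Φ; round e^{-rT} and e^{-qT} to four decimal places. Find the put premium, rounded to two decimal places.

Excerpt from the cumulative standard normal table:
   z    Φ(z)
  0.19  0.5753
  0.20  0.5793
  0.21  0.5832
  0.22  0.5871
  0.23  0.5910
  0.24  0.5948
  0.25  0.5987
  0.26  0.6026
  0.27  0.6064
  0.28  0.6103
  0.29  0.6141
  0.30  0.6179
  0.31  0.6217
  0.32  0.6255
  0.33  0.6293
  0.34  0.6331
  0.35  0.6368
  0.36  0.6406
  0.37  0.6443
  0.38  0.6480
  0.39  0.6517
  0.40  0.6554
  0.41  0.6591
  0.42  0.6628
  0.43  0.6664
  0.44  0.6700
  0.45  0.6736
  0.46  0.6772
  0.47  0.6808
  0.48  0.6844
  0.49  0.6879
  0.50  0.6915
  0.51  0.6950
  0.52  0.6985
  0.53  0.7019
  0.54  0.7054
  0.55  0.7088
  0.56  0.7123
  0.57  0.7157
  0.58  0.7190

£13.12

T = 0.6667;  σ√T = 0.3103
d₁ = [ln(65/75) + (0.052 − 0.017 + 0.38²/2)·0.6667] / 0.3103 = [-0.1431 + 0.0715] / 0.3103 = -0.2309 which rounds to -0.23
d₂ = d₁ − σ√T = -0.2309 − 0.3103 = -0.5411 which rounds to -0.54
exp(−qT) = exp(−0.017·0.6667) = 0.9887;  exp(−rT) = exp(−0.052·0.6667) = 0.9659
N(−d₂) = N(0.54) = 0.7054;  N(−d₁) = N(0.23) = 0.5910
P = 75·0.9659·0.7054 − 65·0.9887·0.5910 = 51.1009 − 37.9809 = 13.1200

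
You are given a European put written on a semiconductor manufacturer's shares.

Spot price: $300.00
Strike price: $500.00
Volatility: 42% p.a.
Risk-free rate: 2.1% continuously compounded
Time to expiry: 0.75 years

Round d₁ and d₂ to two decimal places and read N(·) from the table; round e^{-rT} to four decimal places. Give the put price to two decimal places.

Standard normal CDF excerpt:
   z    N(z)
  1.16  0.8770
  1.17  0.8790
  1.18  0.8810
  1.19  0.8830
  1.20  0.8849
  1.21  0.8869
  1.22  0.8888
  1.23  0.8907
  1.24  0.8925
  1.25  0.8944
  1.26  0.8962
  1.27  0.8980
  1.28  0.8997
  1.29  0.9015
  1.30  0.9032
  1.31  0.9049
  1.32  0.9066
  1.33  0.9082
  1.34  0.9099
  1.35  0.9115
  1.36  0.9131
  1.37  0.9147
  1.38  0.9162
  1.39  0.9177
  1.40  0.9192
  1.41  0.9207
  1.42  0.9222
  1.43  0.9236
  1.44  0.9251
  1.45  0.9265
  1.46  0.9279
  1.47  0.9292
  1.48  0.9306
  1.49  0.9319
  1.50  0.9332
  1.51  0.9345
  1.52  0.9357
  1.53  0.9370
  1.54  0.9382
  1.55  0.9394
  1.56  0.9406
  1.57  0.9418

T = 0.75;  σ√T = 0.3637
ln(S/K) + (r + σ²/2)T = ln(300/500) + (0.021 + 0.42²/2)·0.75 = -0.5108 + 0.0819 = -0.4289
d₁ = -0.4289 / 0.3637 = -1.1792 ⇒ -1.18
d₂ = d₁ − σ√T = -1.1792 − 0.3637 = -1.5430 ⇒ -1.54
e^(−rT) = e^(−0.021·0.75) = 0.9844
P = 500·0.9844·N(1.54) − 300·N(1.18) = 500·0.9844·0.9382 − 300·0.8810 = 461.7820 − 264.3000 = 197.4820

$197.48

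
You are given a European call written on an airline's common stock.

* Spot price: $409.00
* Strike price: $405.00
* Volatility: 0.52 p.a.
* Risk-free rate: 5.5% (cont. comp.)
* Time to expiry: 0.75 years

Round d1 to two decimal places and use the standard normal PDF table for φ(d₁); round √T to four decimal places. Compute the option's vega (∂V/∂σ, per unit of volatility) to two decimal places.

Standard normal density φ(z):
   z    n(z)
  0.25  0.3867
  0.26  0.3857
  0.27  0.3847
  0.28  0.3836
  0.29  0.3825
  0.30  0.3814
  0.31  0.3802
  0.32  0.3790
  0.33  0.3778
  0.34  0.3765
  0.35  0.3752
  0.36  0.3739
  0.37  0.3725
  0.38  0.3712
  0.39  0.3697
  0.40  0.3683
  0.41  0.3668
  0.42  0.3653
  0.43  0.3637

σ√T = 0.52 × 0.8660 = 0.4503
ln(S/K) + (r + σ²/2)T = ln(409/405) + (0.055 + 0.52²/2)·0.75 = 0.0098 + 0.1426 = 0.1525
d₁ = 0.1525 / 0.4503 = 0.3386 which rounds to 0.34
√T = √0.75 = 0.8660
φ(d₁) = φ(0.34) = 0.3765
vega = S·φ(d₁)·√T = 409·0.3765·0.8660 = 133.3540

133.35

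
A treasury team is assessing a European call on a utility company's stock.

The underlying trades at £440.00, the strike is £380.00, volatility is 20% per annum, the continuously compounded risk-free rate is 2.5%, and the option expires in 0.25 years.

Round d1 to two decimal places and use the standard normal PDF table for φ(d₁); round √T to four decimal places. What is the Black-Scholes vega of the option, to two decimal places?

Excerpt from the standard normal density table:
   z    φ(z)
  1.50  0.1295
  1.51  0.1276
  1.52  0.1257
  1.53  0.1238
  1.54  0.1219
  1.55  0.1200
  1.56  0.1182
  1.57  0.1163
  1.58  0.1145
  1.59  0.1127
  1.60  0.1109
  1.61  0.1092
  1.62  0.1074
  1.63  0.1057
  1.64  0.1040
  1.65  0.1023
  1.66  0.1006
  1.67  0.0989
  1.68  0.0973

σ√T = 0.2 × 0.5000 = 0.1000
ln(S/K) + (r + σ²/2)T = ln(440/380) + (0.025 + 0.2²/2)·0.25 = 0.1466 + 0.0113 = 0.1579
d₁ = 0.1579 / 0.1000 = 1.5785 ≈ 1.58
√T = √0.25 = 0.5000
φ(d₁) = φ(1.58) = 0.1145
vega = S·φ(d₁)·√T = 440·0.1145·0.5000 = 25.1900

25.19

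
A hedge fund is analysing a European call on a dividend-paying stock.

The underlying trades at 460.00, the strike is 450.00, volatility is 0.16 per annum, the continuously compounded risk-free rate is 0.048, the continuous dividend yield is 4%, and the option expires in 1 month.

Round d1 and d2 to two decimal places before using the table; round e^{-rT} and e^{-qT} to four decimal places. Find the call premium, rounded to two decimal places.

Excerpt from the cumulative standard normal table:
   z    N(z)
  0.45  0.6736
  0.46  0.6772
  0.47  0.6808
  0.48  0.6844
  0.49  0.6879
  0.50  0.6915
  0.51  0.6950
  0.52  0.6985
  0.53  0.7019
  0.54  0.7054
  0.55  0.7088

13.51

σ√T = 0.16 × 0.2887 = 0.0462
d₁ = [ln(460/450) + (0.048 − 0.04 + ½·0.16²)·0.08333] / (σ√T) = (0.0220 + 0.0017) / 0.0462 = 0.5134 → 0.51
d₂ = 0.5134 − 0.0462 = 0.4672 → 0.47
exp(−qT) = exp(−0.04·0.08333) = 0.9967;  exp(−rT) = exp(−0.048·0.08333) = 0.9960
N(d₁) = N(0.51) = 0.6950;  N(d₂) = N(0.47) = 0.6808
C = 460·0.9967·0.6950 − 450·0.9960·0.6808 = 318.6450 − 305.1346 = 13.5104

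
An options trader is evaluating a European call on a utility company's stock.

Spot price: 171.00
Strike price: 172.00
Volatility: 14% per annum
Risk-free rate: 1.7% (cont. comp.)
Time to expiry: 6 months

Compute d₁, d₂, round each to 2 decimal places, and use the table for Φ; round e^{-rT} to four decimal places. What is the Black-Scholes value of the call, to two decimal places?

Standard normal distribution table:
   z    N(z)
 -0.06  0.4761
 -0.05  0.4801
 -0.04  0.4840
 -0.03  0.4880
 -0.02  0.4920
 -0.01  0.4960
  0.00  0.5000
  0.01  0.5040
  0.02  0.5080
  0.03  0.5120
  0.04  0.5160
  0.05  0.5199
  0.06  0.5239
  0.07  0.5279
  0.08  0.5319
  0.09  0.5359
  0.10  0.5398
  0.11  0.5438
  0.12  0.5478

7.05

T = 0.5;  σ√T = 0.0990
ln(S/K) + (r + σ²/2)T = ln(171/172) + (0.017 + 0.14²/2)·0.5 = -0.0058 + 0.0134 = 0.0076
d₁ = 0.0076 / 0.0990 = 0.0765 which rounds to 0.08
d₂ = d₁ − σ√T = 0.0765 − 0.0990 = -0.0225 which rounds to -0.02
exp(−rT) = exp(−0.017·0.5) = 0.9915
C = 171·N(0.08) − 172·0.9915·N(-0.02) = 171·0.5319 − 172·0.9915·0.4920 = 90.9549 − 83.9047 = 7.0502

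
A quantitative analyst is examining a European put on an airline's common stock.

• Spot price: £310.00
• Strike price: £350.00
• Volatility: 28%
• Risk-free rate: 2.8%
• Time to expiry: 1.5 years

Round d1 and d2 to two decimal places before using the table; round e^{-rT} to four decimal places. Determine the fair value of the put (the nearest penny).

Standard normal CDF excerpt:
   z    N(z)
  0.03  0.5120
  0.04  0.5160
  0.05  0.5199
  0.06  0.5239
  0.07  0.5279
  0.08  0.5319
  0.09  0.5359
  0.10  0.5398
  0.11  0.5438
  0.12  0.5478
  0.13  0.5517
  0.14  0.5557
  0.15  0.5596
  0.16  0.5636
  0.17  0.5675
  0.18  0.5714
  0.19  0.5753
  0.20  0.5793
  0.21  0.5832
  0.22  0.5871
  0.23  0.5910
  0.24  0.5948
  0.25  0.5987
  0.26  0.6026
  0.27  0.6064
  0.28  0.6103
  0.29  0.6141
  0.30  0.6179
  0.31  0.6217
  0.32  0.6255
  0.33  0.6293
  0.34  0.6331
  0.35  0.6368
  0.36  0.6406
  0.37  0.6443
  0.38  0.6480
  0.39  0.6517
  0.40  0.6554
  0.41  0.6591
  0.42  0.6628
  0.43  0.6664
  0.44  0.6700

£57.55

σ√T = 0.28 × 1.2247 = 0.3429
d₁ = [ln(310/350) + (0.028 + 0.28²/2)·1.5] / 0.3429 = [-0.1214 + 0.1008] / 0.3429 = -0.0600 ≈ -0.06
d₂ = d₁ − σ√T = -0.0600 − 0.3429 = -0.4029 ≈ -0.40
exp(−rT) = exp(−0.028·1.5) = 0.9589
P = 350·0.9589·N(0.40) − 310·N(0.06) = 350·0.9589·0.6554 − 310·0.5239 = 219.9621 − 162.4090 = 57.5531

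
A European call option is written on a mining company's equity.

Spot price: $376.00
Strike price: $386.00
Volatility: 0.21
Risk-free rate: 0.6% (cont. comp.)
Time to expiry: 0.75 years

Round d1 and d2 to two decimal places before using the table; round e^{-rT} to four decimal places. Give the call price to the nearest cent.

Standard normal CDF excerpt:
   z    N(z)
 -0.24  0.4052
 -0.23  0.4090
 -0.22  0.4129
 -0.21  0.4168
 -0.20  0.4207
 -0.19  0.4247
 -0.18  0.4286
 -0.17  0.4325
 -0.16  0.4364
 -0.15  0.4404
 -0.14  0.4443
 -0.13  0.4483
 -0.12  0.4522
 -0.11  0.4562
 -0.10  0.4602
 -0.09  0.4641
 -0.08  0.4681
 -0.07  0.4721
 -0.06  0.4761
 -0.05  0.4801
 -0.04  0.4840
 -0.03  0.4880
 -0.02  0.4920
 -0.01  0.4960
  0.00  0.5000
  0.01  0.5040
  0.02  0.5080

σ√T = 0.21·√0.75 = 0.1819
d₁ = [ln(376/386) + (0.006 + 0.21²/2)·0.75] / 0.1819 = [-0.0262 + 0.0210] / 0.1819 = -0.0287 which rounds to -0.03
d₂ = d₁ − σ√T = -0.0287 − 0.1819 = -0.2105 which rounds to -0.21
e^(−rT) = e^(−0.006·0.75) = 0.9955
C = 376·N(-0.03) − 386·0.9955·N(-0.21) = 376·0.4880 − 386·0.9955·0.4168 = 183.4880 − 160.1608 = 23.3272

$23.33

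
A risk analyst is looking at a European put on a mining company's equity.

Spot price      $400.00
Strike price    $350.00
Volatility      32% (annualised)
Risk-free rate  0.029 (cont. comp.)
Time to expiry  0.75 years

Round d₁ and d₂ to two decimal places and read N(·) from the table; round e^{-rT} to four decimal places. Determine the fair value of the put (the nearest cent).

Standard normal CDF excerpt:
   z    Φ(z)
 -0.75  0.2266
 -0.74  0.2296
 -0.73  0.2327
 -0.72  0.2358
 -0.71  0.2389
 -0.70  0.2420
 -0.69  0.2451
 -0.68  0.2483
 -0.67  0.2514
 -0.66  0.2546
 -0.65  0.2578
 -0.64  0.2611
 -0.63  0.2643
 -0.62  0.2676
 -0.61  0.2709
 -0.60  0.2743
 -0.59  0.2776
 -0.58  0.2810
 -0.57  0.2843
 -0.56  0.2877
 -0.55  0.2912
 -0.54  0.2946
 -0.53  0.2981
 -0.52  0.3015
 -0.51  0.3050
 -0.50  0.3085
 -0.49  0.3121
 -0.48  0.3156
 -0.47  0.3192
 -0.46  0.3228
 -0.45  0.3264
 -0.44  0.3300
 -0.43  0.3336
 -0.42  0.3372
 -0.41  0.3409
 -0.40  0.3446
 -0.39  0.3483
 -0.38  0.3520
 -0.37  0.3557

σ√T = 0.32·√0.75 = 0.2771
ln(S/K) + (r + σ²/2)T = ln(400/350) + (0.029 + 0.32²/2)·0.75 = 0.1335 + 0.0602 = 0.1937
d₁ = 0.1937 / 0.2771 = 0.6989 ⇒ 0.70
d₂ = d₁ − σ√T = 0.6989 − 0.2771 = 0.4218 ⇒ 0.42
e^(−rT) = e^(−0.029·0.75) = 0.9785
N(−d₂) = N(-0.42) = 0.3372;  N(−d₁) = N(-0.70) = 0.2420
P = 350·0.9785·0.3372 − 400·0.2420 = 115.4826 − 96.8000 = 18.6826

$18.68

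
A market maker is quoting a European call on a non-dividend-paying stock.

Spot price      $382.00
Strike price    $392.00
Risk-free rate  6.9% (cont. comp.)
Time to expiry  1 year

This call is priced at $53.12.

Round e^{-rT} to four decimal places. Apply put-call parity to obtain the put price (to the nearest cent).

$36.97

e^(−rT) = e^(−0.069·1) = 0.9333
Put-call parity: C − P = S − K·e^(−rT) = 382 − 392·0.9333 = 382 − 365.8536 = 16.1464
P = C − (C − P) = 53.12 − (16.1464) = 36.9736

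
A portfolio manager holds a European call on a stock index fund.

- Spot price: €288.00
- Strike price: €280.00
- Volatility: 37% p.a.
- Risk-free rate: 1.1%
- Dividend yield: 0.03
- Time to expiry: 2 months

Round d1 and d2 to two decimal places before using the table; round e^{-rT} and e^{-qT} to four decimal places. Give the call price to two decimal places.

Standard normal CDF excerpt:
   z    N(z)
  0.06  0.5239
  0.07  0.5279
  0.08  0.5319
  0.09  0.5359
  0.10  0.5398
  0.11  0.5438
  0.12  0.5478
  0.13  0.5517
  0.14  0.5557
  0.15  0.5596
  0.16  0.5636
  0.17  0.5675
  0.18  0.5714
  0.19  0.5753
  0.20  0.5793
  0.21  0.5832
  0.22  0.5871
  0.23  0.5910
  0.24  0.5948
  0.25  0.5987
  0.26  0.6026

€20.66

σ√T = 0.37 × 0.4082 = 0.1511
d₁ = [ln(288/280) + (0.011 − 0.03 + 0.37²/2)·0.1667] / 0.1511 = [0.0282 + 0.0082] / 0.1511 = 0.2411 which rounds to 0.24
d₂ = d₁ − σ√T = 0.2411 − 0.1511 = 0.0900 which rounds to 0.09
exp(−qT) = exp(−0.03·0.1667) = 0.9950;  exp(−rT) = exp(−0.011·0.1667) = 0.9982
N(d₁) = N(0.24) = 0.5948;  N(d₂) = N(0.09) = 0.5359
C = 288·0.9950·0.5948 − 280·0.9982·0.5359 = 170.4459 − 149.7819 = 20.6640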